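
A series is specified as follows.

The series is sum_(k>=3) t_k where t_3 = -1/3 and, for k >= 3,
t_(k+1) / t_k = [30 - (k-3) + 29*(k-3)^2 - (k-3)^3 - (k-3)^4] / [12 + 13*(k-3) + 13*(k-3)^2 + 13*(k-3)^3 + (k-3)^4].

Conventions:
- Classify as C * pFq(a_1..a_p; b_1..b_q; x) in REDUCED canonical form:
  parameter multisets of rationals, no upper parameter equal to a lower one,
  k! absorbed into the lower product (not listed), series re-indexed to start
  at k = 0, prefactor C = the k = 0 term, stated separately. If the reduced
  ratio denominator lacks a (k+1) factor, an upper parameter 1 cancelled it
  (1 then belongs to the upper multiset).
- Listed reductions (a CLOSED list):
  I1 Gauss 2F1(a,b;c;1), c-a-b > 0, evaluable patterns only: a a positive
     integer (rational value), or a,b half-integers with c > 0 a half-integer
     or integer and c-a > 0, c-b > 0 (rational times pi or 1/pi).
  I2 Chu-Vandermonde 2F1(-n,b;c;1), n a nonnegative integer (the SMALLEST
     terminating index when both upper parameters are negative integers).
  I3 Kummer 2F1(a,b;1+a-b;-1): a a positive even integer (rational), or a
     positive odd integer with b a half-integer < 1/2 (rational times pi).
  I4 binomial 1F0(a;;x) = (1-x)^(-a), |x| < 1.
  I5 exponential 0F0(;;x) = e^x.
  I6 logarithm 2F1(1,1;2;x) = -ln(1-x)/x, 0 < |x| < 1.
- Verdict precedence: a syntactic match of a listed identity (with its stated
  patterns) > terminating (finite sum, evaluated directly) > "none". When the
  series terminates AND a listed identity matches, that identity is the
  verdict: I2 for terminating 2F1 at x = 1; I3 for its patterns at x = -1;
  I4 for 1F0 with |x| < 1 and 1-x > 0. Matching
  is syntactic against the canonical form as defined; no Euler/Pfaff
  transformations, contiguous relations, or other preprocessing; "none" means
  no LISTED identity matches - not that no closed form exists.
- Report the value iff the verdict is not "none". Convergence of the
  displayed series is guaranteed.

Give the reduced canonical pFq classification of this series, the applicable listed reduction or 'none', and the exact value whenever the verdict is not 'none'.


First insight: t_0 = -1/3 here, and the expanded ratio factors over Q; C = -1/3, x = -1, roots give parameters.
Ratio: r(k) = (-1) * (k-5) (k+6) / [(k+12) (k+1)] - rational; roots negated = parameters, x = (-1), C = -1/3.

With C = -1/3: the canonical form is 2F1(-5, 6; 12; -1). Verdict: the Kummer evaluation I3 fires (x = -1; c = 12 equals 1+a-b for upper {-5, 6}: listed pattern). Sum: -11/4.


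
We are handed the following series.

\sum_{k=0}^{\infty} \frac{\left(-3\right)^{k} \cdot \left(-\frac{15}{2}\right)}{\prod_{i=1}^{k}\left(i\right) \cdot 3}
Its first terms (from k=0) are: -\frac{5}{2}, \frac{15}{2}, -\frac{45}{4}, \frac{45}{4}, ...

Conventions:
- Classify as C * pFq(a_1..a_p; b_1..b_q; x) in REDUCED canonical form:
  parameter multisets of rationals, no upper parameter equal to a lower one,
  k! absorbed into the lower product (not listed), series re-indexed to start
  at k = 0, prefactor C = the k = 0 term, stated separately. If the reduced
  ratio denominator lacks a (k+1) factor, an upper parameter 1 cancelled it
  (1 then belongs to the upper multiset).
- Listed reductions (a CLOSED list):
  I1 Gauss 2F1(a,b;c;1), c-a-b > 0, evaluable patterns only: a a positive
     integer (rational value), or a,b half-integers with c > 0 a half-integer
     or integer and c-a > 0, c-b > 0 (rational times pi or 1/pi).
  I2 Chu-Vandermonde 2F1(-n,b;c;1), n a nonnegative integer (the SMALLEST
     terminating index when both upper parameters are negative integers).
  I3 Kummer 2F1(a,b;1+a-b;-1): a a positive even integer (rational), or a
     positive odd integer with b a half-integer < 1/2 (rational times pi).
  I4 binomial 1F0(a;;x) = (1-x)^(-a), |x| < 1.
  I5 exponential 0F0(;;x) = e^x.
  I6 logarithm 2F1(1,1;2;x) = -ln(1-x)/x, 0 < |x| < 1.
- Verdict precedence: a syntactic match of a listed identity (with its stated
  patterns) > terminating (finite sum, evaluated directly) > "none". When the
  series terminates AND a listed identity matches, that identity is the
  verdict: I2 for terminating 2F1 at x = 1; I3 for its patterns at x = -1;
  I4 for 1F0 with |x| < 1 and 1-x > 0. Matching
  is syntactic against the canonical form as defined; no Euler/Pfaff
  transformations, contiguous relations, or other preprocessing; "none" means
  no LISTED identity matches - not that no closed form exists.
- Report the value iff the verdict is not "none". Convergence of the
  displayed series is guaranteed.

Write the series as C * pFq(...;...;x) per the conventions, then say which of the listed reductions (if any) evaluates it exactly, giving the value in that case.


x = -3 here; the reduced form reads 0F0, upper {-}, lower {-}, C = -\frac{5}{2}. Verdict: the I5 exponential reduction fires (the 0F0 exponential series at x = -3). Exact value: \left(-\frac{5}{2}\right) \cdot e^{-3}.

First insight: with t_0 = -\frac{5}{2}, the constant factors (C = -5/2, x = -3) combine into one prefactor.
Ratio: r(k) = -3 * 1 / [(k+1)] - poly over poly, x = -3 from leading terms; C = -\frac{5}{2} at k = 0.


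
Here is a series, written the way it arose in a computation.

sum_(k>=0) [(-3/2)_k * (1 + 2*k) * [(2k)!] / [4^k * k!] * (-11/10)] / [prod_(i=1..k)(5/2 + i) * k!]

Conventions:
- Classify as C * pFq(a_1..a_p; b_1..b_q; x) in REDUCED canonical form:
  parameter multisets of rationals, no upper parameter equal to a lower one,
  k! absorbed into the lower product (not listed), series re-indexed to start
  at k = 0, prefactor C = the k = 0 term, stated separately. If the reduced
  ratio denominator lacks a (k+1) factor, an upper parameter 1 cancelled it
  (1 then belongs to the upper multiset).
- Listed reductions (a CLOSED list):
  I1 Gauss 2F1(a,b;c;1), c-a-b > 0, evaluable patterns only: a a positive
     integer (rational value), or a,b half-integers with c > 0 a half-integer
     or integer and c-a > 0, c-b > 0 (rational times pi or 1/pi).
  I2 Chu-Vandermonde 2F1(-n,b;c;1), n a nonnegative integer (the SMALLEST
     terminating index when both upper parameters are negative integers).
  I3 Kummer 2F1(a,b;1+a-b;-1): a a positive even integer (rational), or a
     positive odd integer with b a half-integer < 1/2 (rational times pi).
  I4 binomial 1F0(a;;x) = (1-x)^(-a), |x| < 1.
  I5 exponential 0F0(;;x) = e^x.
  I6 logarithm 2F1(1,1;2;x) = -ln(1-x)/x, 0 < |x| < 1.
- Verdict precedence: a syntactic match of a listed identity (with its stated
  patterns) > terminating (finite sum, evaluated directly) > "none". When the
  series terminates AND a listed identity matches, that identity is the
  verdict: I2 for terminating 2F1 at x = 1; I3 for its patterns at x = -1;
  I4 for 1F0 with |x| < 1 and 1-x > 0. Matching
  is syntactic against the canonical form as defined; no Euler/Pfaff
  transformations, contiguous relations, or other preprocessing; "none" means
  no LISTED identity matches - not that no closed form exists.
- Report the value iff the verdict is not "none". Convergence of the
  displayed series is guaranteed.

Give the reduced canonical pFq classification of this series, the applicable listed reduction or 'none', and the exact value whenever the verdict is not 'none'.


With C = -11/10: the canonical form is 2F1(-3/2, 3/2; 7/2; 1). Verdict: this is Gauss's theorem I1 (half-integer case) (x = 1; upper {-3/2, 3/2} half-integers, c = 7/2 in the evaluable pattern). Value: (-165/1024) * pi.

Structural cue: t_0 being -11/10, the lower running product (C = -11/10, x = 1) is a rising factorial.
Ratio: r(k) = 1 * (k-3/2) (k+3/2) / [(k+7/2) (k+1)] - poly over poly, x = 1 from leading terms; C = -11/10 at k = 0.


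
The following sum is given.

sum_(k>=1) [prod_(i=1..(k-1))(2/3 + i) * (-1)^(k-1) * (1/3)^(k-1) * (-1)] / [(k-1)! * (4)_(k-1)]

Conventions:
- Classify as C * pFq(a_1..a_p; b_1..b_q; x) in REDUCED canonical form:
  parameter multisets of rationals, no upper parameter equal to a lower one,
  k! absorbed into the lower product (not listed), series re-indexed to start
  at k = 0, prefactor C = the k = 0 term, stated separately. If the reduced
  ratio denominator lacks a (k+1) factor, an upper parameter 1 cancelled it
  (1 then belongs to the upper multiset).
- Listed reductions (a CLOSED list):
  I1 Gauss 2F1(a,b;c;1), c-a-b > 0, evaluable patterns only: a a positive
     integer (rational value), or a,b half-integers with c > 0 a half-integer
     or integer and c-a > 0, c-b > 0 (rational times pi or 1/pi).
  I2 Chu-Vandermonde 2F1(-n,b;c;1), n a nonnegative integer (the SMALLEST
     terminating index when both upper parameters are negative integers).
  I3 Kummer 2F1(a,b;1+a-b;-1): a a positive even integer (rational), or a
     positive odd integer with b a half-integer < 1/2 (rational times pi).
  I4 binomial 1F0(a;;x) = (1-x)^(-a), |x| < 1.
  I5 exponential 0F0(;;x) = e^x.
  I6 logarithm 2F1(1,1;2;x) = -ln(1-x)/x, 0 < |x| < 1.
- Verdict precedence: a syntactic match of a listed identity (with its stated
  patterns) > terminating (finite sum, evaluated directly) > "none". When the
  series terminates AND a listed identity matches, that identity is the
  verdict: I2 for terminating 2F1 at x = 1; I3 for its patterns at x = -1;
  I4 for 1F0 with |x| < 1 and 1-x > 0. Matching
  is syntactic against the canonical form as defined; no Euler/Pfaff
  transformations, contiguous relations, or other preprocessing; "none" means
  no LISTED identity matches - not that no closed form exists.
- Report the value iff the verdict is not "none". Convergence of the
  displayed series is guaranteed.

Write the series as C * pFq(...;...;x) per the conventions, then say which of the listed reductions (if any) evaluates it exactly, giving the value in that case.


This is -1 * 1F1(5/3; 4; -1/3) in reduced canonical form. Verdict: none - at argument -1/3 the multisets {5/3} ; {4} match no listed identity.

Structural cue: t_0 being -1, the (-1)^k factor (prefactor -1) folds into the argument's sign.
Consecutive-term ratio: r(k) = (-1/3) * (k+5/3) / [(k+4) (k+1)] - rational in k, leading ratio (-1/3); with t_0 = -1, classification follows.


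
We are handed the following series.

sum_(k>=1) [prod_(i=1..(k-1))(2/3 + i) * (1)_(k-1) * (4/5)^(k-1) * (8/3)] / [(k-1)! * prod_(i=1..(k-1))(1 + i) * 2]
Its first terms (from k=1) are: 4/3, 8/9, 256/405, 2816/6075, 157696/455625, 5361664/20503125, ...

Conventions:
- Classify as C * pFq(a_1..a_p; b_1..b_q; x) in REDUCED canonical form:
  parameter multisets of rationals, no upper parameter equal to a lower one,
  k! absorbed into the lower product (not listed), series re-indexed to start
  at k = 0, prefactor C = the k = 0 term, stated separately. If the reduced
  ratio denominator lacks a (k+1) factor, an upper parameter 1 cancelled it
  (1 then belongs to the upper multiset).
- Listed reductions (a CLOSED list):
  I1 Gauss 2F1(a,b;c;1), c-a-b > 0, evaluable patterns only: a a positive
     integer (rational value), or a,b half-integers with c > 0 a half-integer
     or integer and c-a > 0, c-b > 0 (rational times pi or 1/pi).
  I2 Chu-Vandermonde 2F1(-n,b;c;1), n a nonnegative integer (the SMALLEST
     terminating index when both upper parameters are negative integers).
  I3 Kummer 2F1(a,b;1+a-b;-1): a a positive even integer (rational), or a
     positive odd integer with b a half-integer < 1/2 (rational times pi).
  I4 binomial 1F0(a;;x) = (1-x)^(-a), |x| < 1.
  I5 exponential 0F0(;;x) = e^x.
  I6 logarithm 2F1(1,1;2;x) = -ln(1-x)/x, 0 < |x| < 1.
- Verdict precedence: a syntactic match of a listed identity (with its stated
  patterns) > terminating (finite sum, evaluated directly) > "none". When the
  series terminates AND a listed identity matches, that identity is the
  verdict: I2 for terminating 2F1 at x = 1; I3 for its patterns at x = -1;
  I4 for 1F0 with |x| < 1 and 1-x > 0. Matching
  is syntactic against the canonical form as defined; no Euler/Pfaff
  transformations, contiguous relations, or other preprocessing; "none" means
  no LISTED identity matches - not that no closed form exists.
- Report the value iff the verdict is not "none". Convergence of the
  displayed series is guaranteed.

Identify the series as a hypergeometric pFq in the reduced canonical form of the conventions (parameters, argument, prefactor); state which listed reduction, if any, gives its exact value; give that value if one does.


At argument 4/5: a 2F1 with upper {1, 5/3}, lower {2}, scaled by C = 4/3. Verdict: none. A 2F1 with upper {1, 5/3} fits none of I1-I6 at x = 4/5; the sum runs forever.

Structural cue: t_0 = 4/3 here, and the lower running product (C = 4/3, x = 4/5) is a rising factorial.
Term ratio: r(k) = (4/5) * (k+1) (k+5/3) / [(k+2) (k+1)] - rational in k, leading ratio (4/5); with t_0 = 4/3, classification follows.


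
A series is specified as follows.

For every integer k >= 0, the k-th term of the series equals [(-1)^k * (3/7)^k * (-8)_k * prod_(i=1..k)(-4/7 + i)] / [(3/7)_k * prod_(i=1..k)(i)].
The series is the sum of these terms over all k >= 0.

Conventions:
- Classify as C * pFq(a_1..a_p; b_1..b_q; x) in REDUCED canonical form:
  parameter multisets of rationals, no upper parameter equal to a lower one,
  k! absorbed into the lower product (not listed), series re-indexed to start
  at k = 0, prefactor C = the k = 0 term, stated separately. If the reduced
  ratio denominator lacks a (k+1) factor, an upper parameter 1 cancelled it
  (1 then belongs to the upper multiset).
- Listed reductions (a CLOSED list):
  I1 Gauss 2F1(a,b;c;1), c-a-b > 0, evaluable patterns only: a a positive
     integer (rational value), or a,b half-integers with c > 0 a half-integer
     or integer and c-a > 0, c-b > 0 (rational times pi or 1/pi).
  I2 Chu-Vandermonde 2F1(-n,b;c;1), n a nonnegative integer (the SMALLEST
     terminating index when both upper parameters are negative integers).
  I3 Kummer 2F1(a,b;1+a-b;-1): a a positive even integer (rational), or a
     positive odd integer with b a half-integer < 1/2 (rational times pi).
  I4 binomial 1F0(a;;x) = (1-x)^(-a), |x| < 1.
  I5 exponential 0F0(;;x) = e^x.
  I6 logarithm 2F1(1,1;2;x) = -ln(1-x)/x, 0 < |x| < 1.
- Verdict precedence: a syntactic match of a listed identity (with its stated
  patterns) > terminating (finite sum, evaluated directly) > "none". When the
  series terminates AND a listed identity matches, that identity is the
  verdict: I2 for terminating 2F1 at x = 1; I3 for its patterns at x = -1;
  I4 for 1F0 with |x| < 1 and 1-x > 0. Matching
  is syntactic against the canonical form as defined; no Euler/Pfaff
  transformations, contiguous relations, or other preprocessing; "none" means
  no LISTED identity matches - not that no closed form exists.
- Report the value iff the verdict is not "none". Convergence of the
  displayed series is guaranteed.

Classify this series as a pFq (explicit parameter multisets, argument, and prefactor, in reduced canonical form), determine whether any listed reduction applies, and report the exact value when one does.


Structural cue: with t_0 = 1, the (-1)^k factor (C = 1) folds into the argument's sign.
Step ratio: r(k) = (-3/7) * (k-8) / [(k+1)] - poly over poly, x = (-3/7) from leading terms; C = 1 at k = 0.

Reduced: x = -3/7, 1F0, upper = {-8}, lower = {-}, C = 1. Verdict: this is the I4 binomial reduction (the 1F0 binomial series: exponent 8, x = -3/7). Its exact value is 100000000/5764801.


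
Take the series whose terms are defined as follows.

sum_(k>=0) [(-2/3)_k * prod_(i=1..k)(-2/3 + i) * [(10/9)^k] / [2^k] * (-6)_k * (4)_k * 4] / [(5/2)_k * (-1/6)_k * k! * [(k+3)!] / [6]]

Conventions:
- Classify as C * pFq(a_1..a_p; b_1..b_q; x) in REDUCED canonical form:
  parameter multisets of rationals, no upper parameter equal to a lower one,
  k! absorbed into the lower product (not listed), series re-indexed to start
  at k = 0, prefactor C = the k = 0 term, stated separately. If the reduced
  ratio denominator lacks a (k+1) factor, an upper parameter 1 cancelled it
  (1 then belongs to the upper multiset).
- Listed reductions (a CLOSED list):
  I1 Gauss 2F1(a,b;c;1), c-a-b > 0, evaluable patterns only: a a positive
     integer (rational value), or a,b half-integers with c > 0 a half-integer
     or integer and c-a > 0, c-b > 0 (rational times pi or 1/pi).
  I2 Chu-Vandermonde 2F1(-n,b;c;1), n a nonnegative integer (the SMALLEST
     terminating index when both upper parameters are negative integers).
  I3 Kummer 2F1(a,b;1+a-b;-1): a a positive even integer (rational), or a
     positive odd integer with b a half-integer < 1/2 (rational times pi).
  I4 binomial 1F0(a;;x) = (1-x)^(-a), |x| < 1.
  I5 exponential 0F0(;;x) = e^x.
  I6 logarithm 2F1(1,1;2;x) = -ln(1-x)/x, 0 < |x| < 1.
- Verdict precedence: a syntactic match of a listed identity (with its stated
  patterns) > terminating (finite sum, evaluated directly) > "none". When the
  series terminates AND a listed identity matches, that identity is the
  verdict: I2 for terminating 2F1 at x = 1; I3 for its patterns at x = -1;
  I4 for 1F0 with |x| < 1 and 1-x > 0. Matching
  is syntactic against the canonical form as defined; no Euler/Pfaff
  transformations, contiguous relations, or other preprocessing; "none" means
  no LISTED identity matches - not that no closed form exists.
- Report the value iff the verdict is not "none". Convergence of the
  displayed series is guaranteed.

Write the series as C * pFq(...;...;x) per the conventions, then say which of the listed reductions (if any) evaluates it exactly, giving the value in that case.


Prefactor 4, argument 5/9: 3F2 with upper {-6, -2/3, 1/3} over lower {-1/6, 5/2}. Verdict: terminating - no listed pattern fits, but -6 in the upper list cuts the series at k = 6; direct evaluation. Hence: -195870502934400068/100462623388587999.

Key observation: t_0 being 4, the running product (prefactor 4) telescopes to a rising factorial.
Step ratio: r(k) = (5/9) * (k-6) (k-2/3) (k+1/3) / [(k-1/6) (k+5/2) (k+1)] - rational in k, leading ratio (5/9); with t_0 = 4, classification follows.


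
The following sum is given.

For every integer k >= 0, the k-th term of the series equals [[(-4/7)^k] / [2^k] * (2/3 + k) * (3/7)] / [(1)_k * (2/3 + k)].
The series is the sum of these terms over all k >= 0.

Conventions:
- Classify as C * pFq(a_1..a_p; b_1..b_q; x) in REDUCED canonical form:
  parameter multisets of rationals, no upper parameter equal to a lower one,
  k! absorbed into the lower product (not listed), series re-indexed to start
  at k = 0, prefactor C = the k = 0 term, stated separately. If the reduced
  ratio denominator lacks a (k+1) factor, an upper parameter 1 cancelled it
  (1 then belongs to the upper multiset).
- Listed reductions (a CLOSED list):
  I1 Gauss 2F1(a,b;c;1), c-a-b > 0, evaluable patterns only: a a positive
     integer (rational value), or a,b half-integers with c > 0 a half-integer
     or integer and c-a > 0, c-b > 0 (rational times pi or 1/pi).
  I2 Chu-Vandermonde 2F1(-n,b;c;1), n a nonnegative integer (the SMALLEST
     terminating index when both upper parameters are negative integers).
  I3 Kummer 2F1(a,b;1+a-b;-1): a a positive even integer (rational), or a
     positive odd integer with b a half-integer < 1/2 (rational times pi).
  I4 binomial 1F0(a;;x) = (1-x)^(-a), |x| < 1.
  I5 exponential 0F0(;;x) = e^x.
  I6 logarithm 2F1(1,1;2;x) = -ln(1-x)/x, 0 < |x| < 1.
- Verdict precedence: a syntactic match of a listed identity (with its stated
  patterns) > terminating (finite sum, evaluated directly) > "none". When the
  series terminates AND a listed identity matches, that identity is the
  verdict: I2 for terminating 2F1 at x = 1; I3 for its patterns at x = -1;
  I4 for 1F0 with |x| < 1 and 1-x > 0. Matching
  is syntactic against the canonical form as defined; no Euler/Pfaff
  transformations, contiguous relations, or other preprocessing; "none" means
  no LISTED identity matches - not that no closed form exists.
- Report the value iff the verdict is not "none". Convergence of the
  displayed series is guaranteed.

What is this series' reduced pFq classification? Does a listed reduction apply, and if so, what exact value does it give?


At argument -2/7: a 0F0 with upper {-}, lower {-}, scaled by C = 3/7. Verdict at x = -2/7: the exponential series (I5) matches (the 0F0 exponential series at x = -2/7). Hence: (3/7) * e^(-2/7).

The tell: with t_0 = 3/7, (1)_k (C = 3/7, x = -2/7) is k! itself.
Step ratio: r(k) = (-2/7) * 1 / [(k+1)] - rational in k, leading ratio (-2/7); with t_0 = 3/7, classification follows.


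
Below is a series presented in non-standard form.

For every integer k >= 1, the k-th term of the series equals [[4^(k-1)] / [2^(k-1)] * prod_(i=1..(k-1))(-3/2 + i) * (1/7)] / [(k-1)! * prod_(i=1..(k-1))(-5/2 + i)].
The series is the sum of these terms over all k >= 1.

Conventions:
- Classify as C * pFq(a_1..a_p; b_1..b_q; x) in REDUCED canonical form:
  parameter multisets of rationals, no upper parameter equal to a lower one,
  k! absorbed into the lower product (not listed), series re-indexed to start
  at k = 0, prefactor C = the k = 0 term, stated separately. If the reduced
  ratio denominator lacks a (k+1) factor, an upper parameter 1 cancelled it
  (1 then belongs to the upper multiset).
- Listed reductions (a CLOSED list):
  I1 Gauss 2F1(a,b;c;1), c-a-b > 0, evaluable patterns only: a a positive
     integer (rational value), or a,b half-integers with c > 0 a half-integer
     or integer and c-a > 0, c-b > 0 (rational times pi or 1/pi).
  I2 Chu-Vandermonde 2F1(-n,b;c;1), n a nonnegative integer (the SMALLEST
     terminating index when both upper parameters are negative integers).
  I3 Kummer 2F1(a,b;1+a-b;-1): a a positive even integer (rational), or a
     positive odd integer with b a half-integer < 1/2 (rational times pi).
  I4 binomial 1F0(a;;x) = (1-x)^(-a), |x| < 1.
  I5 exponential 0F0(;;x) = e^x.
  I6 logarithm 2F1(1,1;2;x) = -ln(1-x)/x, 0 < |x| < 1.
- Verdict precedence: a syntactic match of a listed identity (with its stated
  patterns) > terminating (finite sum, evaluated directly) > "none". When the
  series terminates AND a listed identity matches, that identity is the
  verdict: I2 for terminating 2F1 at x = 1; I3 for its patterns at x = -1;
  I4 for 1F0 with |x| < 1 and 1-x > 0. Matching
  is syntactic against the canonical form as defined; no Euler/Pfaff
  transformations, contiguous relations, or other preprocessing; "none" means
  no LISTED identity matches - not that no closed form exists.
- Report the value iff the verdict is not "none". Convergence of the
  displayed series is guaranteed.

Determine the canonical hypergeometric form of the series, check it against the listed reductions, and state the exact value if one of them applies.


Prefactor 1/7, argument 2: 1F1 with upper {-1/2} over lower {-3/2}. Verdict: none. A 1F1 with upper {-1/2} fits none of I1-I6 at x = 2; the sum runs forever.

Structural cue: with t_0 = 1/7, the running product (C = 1/7, x = 2) telescopes to a rising factorial.
Adjacent-term ratio: r(k) = 2 * (k-1/2) / [(k-3/2) (k+1)] - rational in k, leading ratio 2; with t_0 = 1/7, classification follows.


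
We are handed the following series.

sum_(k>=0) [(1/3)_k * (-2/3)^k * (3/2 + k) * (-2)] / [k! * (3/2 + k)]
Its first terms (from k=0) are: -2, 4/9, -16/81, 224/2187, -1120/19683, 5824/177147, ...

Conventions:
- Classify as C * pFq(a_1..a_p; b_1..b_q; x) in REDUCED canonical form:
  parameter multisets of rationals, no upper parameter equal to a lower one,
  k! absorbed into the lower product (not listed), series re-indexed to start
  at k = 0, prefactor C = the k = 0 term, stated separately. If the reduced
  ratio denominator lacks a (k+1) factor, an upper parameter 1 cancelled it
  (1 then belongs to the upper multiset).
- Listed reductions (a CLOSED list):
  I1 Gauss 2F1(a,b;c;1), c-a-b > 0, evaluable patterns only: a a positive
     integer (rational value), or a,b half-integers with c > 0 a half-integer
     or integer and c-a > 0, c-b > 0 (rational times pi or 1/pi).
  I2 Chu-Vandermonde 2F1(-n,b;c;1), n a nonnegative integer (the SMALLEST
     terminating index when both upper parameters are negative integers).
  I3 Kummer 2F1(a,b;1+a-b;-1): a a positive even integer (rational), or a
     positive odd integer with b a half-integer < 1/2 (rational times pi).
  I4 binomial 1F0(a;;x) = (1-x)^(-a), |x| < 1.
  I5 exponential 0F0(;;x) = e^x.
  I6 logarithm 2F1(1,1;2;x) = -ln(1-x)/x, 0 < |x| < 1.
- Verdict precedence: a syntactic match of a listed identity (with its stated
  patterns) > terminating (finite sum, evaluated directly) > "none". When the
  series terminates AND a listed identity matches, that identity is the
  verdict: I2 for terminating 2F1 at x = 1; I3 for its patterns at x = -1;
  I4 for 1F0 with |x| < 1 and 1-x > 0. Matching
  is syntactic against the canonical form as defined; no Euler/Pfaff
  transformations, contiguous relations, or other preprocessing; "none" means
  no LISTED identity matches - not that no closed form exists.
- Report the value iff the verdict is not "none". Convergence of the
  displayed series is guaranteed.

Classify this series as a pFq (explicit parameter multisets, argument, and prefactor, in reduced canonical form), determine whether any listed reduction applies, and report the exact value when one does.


Reduced: x = -2/3, 1F0, upper = {1/3}, lower = {-}, C = -2. Verdict: this is binomial (I4) (the 1F0 binomial series: exponent -1/3, x = -2/3). Value: (-2) * (5/3)^(-1/3).

Structural cue: from the first term -2: k + 3/2 divides numerator and denominator alike; prefactor -2 after cancelling.
Ratio: r(k) = (-2/3) * (k+1/3) / [(k+1)] - poly over poly, x = (-2/3) from leading terms; C = -2 at k = 0.


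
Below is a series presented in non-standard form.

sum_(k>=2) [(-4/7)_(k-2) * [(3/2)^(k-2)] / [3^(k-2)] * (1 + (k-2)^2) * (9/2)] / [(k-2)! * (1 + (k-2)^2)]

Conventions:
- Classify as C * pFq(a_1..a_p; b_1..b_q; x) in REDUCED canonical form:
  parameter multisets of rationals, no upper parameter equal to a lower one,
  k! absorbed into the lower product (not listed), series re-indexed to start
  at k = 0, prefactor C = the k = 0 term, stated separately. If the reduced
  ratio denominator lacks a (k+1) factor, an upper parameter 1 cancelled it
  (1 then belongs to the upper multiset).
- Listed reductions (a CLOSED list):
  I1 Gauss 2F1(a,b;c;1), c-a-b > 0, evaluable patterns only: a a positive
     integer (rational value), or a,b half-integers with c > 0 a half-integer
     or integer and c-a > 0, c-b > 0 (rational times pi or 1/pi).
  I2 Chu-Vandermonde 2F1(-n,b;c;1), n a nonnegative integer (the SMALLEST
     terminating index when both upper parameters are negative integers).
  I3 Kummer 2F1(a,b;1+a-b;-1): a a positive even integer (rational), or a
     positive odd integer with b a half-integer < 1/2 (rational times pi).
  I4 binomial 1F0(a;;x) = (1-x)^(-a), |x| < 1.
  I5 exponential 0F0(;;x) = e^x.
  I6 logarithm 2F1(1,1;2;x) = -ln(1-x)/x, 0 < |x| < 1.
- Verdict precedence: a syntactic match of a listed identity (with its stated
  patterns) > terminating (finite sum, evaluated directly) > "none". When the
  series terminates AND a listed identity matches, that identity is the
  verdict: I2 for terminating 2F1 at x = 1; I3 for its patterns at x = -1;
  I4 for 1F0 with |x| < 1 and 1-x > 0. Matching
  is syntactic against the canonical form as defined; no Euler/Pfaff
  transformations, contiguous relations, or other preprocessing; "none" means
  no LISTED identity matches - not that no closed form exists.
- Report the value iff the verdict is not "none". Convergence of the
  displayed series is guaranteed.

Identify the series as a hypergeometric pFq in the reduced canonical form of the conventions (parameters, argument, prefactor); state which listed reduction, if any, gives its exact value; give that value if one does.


x = 1/2 here; the reduced form reads 1F0, upper {-4/7}, lower {-}, C = 9/2. Verdict (x = 1/2): the I4 binomial reduction applies (the 1F0 binomial series: exponent 4/7, x = 1/2). Hence: (9/2) * (1/2)^(4/7).

First insight: x = (1/2) and striking the common factor k^2 + 1 reduces the term (C = 9/2, x = 1/2).
Term ratio: r(k) = (1/2) * (k-4/7) / [(k+1)] - rational; roots negated = parameters, x = (1/2), C = 9/2.


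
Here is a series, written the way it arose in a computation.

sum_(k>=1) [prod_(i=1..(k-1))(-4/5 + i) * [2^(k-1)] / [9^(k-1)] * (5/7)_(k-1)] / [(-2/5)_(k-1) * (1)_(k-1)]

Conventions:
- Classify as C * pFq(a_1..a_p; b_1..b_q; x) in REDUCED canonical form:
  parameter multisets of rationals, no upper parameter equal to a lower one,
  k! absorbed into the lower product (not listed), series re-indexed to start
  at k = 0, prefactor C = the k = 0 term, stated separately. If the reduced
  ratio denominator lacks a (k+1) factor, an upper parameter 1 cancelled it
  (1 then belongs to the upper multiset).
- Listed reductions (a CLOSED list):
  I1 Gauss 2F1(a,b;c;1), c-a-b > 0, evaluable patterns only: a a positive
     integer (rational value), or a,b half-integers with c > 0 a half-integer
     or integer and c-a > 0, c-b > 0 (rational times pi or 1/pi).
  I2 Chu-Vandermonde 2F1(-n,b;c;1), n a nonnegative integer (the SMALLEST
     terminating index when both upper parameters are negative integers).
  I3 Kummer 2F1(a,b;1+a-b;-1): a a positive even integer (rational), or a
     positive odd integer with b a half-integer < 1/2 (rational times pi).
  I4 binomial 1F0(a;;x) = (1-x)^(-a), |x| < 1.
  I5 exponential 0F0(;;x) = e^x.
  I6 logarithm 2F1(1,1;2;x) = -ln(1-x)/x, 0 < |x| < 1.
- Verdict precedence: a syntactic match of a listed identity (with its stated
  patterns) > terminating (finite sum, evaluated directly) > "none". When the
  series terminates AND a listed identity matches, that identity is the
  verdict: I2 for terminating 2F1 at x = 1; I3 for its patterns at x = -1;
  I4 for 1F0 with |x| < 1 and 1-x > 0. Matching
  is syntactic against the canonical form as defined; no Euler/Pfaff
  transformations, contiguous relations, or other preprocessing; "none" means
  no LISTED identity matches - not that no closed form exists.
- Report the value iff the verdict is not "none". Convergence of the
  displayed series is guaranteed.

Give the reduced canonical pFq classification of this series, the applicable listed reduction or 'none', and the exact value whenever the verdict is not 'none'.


At argument 2/9: a 2F1 with upper {1/5, 5/7}, lower {-2/5}, scaled by C = 1. Verdict: none. Every listed pattern misses the 2F1 form at 2/9, upper {1/5, 5/7}.

First insight: x = (2/9) and (1)_k (prefactor 1) is k! itself.
Term ratio: r(k) = (2/9) * (k+1/5) (k+5/7) / [(k-2/5) (k+1)] - poly over poly, x = (2/9) from leading terms; C = 1 at k = 0.


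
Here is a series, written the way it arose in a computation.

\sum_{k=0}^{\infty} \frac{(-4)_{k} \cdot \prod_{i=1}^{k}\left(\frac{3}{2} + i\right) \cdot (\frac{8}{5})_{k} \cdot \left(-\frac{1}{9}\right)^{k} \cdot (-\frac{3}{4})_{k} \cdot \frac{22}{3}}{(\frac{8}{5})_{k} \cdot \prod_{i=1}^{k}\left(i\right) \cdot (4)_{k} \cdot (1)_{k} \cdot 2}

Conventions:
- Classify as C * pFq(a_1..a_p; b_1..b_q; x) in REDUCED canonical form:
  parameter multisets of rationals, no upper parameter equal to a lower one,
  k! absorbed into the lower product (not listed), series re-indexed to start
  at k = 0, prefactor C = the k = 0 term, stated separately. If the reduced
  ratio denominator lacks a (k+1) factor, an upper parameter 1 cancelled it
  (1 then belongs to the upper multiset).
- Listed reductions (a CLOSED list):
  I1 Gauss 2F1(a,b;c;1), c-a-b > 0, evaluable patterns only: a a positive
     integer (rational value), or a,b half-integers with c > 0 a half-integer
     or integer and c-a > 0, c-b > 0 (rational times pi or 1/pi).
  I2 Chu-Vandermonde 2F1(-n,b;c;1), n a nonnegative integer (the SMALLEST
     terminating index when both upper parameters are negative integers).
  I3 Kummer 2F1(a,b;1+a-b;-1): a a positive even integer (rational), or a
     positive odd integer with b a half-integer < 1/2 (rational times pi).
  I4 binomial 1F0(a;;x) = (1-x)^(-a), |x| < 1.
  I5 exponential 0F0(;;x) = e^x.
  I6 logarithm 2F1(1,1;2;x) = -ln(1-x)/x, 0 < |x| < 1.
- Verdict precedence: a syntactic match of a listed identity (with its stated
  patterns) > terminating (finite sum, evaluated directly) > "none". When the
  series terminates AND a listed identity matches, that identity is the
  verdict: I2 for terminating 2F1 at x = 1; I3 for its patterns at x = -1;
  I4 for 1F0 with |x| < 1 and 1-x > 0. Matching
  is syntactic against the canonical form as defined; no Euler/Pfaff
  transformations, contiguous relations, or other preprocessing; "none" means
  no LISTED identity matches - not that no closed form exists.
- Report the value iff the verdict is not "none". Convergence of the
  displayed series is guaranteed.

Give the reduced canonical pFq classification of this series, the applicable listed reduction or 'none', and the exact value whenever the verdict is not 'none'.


Prefactor \frac{11}{3}, argument -\frac{1}{9}: 3F2 with upper {-4, -\frac{3}{4}, \frac{5}{2}} over lower {1, 4}. Verdict: terminating at k = 4: the factor (-4)_k kills every later term; summing the 5 survivors is exact. Exact value: \frac{552550691}{191102976}.

Key observation: with t_0 = \frac{11}{3}, the running product (prefactor 11/3) telescopes to a rising factorial.
Ratio: r(k) = -\frac{1}{9} * (k-4) (k-\frac{3}{4}) (k+\frac{5}{2}) / [(k+1) (k+4) (k+1)] - rational; roots negated = parameters, x = -\frac{1}{9}, C = \frac{11}{3}.


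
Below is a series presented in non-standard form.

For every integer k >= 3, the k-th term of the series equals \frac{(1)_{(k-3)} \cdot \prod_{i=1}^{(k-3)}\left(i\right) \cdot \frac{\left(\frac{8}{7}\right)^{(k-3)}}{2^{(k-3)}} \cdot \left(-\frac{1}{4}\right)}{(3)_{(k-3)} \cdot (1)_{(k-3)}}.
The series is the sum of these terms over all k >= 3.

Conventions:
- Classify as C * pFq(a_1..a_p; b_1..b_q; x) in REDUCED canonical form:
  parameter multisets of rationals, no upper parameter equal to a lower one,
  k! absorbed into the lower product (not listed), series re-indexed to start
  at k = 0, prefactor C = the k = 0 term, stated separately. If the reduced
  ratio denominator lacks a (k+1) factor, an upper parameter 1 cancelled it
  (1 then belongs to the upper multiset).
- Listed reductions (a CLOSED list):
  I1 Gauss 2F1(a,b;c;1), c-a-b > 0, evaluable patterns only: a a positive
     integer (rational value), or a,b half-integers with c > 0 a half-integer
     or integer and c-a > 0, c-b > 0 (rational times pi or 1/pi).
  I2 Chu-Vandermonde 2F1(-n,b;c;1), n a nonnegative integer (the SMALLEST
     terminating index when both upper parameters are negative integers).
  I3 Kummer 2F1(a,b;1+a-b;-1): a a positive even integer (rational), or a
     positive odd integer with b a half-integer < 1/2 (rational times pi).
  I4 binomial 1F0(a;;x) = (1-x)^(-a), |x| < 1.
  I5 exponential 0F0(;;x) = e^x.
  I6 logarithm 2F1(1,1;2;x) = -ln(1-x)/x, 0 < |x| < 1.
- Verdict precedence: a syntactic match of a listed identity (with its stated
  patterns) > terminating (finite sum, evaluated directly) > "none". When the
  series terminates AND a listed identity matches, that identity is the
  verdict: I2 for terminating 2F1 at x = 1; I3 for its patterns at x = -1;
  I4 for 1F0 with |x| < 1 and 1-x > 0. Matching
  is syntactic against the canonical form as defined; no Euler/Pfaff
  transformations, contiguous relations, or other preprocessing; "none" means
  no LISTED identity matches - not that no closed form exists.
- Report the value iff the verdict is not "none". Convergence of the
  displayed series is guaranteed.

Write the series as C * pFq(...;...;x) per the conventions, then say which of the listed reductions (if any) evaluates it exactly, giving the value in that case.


At argument \frac{4}{7}: a 2F1 with upper {1, 1}, lower {3}, scaled by C = -\frac{1}{4}. Verdict: none - at argument \frac{4}{7} the multisets {1, 1} ; {3} match no listed identity.

Key step: t_0 being -\frac{1}{4}, the two k-th powers (prefactor -1/4) combine into one argument.
Step ratio: r(k) = \frac{4}{7} * (k+1) (k+1) / [(k+3) (k+1)] - rational in k, leading ratio \frac{4}{7}; with t_0 = -\frac{1}{4}, classification follows.


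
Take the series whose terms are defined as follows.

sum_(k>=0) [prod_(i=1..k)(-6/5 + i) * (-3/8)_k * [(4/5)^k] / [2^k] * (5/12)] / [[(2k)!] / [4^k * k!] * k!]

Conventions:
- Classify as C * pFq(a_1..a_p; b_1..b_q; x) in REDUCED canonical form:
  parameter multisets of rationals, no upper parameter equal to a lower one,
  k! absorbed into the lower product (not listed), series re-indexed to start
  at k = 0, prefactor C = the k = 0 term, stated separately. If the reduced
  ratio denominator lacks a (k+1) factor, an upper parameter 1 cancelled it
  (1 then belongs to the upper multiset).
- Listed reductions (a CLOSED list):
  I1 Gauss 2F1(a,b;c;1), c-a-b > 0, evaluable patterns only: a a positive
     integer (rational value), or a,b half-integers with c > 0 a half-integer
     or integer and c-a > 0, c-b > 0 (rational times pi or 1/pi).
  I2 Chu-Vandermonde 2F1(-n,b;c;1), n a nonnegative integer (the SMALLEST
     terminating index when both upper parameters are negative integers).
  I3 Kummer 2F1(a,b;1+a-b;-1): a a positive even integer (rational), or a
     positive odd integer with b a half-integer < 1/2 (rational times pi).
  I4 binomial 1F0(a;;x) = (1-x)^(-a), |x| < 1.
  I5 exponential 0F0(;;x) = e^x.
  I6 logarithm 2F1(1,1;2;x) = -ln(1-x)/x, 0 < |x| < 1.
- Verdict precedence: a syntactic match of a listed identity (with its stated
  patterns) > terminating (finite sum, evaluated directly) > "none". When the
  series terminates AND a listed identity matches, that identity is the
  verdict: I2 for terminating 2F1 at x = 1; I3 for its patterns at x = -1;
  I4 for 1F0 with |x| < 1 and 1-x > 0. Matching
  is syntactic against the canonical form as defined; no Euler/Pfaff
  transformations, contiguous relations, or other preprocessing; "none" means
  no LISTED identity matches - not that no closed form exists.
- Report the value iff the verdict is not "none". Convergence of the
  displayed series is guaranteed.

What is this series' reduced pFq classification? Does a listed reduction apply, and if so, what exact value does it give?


x = 2/5 here; the reduced form reads 2F1, upper {-3/8, -1/5}, lower {1/2}, C = 5/12. Verdict: none - this 2F1 at x = 2/5 matches no listed pattern, and upper {-3/8, -1/5} holds no stopper.

First insight: t_0 being 5/12, the running product (prefactor 5/12) telescopes to a rising factorial.
Term ratio: r(k) = (2/5) * (k-3/8) (k-1/5) / [(k+1/2) (k+1)] - poly over poly, x = (2/5) from leading terms; C = 5/12 at k = 0.


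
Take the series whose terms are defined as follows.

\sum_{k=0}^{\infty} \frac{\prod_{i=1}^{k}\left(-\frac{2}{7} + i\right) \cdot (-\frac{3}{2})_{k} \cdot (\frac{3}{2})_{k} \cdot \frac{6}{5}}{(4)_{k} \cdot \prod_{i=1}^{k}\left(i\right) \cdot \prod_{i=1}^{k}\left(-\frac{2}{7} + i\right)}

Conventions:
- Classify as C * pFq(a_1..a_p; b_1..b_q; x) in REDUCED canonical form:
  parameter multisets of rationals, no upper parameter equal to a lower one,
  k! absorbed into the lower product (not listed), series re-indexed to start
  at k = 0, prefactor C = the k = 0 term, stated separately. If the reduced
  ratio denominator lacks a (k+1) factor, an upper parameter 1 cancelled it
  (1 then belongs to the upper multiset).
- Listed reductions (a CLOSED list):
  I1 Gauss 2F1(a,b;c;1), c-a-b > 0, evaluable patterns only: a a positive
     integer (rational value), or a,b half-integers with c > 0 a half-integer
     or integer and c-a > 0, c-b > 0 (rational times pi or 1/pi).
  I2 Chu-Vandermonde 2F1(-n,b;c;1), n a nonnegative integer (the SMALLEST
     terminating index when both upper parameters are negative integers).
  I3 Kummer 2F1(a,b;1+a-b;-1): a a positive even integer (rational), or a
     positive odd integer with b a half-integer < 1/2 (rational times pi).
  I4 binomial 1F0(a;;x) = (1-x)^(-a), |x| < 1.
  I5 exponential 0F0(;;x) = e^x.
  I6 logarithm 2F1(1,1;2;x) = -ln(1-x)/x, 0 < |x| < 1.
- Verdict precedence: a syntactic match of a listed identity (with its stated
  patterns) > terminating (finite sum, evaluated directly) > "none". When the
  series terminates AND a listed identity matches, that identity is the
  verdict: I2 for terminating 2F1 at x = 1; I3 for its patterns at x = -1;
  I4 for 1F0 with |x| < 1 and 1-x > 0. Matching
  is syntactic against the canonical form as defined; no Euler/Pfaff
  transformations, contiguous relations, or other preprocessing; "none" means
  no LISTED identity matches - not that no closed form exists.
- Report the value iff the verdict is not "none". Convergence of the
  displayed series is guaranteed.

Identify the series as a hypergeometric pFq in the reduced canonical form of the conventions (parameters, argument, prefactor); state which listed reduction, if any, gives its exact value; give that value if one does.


The series (x = 1) is 2F1: upper {-\frac{3}{2}, \frac{3}{2}}, lower {4}, prefactor \frac{6}{5}. Verdict: Gauss (I1, half-integer pattern) fires (x = 1; upper {-\frac{3}{2}, \frac{3}{2}} half-integers, c = 4 in the evaluable pattern). Exact value: \frac{1024}{525} / \pi.

First insight: t_0 = \frac{6}{5} here, and the lower running product (C = 6/5) is a rising factorial.
Term ratio: r(k) = 1 * (k-\frac{3}{2}) (k+\frac{3}{2}) / [(k+4) (k+1)] - rational in k. x = 1; t_0 = \frac{6}{5}; negate the roots.
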